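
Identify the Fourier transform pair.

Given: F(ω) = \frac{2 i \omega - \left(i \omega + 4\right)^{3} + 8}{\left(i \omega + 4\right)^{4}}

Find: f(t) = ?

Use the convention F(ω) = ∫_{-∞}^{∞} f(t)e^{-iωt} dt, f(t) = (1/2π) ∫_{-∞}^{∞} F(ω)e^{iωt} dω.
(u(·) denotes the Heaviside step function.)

f(t) = \left(t^{2} - 1\right) e^{- 4 t} u\left(t\right)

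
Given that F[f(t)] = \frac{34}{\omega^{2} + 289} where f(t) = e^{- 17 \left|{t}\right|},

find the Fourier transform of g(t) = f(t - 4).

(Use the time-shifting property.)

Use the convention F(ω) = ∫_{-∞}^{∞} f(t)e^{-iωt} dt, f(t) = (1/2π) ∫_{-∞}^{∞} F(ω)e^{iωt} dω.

F[g](ω) = \frac{34 e^{- 4 i \omega}}{\omega^{2} + 289}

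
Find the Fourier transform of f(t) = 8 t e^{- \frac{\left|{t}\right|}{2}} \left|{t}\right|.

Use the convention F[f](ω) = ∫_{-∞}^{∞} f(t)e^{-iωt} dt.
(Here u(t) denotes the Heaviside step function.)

F(ω) = \frac{512 i \omega \left(4 \omega^{2} - 3\right)}{\left(4 \omega^{2} + 1\right)^{3}}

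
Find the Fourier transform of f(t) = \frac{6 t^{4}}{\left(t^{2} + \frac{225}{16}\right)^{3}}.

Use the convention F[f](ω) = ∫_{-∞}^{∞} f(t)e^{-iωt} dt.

F(ω) = \frac{3 \pi \left(75 \omega^{2} - 100 \left|{\omega}\right| + 16\right) e^{- \frac{15 \left|{\omega}\right|}{4}}}{80}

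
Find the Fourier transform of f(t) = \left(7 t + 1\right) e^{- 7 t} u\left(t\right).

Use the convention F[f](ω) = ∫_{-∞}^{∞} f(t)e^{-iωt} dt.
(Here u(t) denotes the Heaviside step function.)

F(ω) = \frac{- i \omega - 14}{\omega^{2} - 14 i \omega - 49}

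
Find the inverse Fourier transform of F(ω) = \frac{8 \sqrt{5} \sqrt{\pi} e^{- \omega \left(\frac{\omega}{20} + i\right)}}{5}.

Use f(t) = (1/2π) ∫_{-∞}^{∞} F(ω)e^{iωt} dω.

f(t) = 8 e^{- 5 \left(t - 1\right)^{2}}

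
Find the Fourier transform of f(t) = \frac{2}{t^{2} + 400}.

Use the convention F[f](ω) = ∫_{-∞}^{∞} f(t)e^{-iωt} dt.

F(ω) = \frac{\pi e^{- 20 \left|{\omega}\right|}}{10}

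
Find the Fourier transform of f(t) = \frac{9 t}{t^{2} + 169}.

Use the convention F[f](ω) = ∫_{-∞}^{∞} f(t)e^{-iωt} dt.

F(ω) = - 9 i \pi e^{- 13 \left|{\omega}\right|} \operatorname{sign}{\left(\omega \right)}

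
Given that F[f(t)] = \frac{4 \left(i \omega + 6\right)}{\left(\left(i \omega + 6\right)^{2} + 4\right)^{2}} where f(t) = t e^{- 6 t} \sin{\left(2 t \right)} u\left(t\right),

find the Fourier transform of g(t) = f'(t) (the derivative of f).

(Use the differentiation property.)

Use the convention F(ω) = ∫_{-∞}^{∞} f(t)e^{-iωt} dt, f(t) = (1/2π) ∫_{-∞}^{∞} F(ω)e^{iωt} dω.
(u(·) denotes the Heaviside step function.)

F[g](ω) = \frac{4 i \omega \left(i \omega + 6\right)}{\left(\left(i \omega + 6\right)^{2} + 4\right)^{2}}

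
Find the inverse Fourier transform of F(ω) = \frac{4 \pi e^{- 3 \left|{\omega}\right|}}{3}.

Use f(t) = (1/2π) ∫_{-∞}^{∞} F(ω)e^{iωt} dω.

f(t) = \frac{4}{t^{2} + 9}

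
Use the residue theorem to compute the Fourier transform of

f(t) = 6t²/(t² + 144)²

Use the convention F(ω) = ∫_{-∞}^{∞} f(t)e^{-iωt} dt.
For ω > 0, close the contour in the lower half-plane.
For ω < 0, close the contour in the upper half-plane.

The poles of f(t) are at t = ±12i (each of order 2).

Let g(z) = f(z)e^{-iωz}; for large |z| the factor e^{-iωz} decays in the lower half-plane when ω > 0 and in the upper half-plane when ω < 0.

Case ω > 0 (lower half-plane, clockwise contour ⇒ F(ω) = -2πi·ΣRes):
  Res_{z = - 12 i} g(z) = \frac{i \left(1 - 12 \omega\right) e^{- 12 \omega}}{8} (pole of order 2)
  F(ω) = -2πi·ΣRes = \frac{\pi \left(1 - 12 \omega\right) e^{- 12 \omega}}{4}

Case ω < 0 (upper half-plane, counterclockwise contour ⇒ F(ω) = +2πi·ΣRes):
  Res_{z = 12 i} g(z) = \frac{i \left(- 12 \omega - 1\right) e^{12 \omega}}{8} (pole of order 2)
  F(ω) = 2πi·ΣRes = \frac{\pi \left(12 \omega + 1\right) e^{12 \omega}}{4}

Both cases combine into a single formula in |ω|:

F(ω) = \frac{\pi \left(1 - 12 \left|{\omega}\right|\right) e^{- 12 \left|{\omega}\right|}}{4}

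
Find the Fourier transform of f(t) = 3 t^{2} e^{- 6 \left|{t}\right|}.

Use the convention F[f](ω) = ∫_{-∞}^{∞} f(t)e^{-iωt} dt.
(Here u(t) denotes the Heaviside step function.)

F(ω) = \frac{216 \left(12 - \omega^{2}\right)}{\left(\omega^{2} + 36\right)^{3}}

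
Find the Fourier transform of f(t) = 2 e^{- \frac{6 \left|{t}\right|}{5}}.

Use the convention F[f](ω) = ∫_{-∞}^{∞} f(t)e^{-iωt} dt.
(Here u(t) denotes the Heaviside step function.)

F(ω) = \frac{120}{25 \omega^{2} + 36}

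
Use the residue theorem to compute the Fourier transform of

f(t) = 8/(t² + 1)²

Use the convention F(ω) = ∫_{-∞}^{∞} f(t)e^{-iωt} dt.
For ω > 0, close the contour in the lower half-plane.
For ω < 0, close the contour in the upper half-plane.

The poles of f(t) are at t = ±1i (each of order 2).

Let g(z) = f(z)e^{-iωz}; for large |z| the factor e^{-iωz} decays in the lower half-plane when ω > 0 and in the upper half-plane when ω < 0.

Case ω > 0 (lower half-plane, clockwise contour ⇒ F(ω) = -2πi·ΣRes):
  Res_{z = - i} g(z) = 2 i \left(\omega + 1\right) e^{- \omega} (pole of order 2)
  F(ω) = -2πi·ΣRes = 4 \pi \left(\omega + 1\right) e^{- \omega}

Case ω < 0 (upper half-plane, counterclockwise contour ⇒ F(ω) = +2πi·ΣRes):
  Res_{z = i} g(z) = 2 i \left(\omega - 1\right) e^{\omega} (pole of order 2)
  F(ω) = 2πi·ΣRes = 4 \pi \left(1 - \omega\right) e^{\omega}

Both cases combine into a single formula in |ω|:

F(ω) = 4 \pi \left(\left|{\omega}\right| + 1\right) e^{- \left|{\omega}\right|}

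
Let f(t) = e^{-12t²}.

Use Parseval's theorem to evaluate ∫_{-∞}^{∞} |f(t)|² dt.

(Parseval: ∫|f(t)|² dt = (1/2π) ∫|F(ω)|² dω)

∫|f(t)|² dt = \frac{\sqrt{6} \sqrt{\pi}}{12}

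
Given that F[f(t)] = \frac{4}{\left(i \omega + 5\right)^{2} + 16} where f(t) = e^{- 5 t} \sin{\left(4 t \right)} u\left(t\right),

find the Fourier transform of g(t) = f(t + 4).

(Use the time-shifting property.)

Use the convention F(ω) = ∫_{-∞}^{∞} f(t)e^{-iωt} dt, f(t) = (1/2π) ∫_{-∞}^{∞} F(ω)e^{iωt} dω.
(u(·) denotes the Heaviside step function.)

F[g](ω) = \frac{4 e^{4 i \omega}}{\left(i \omega + 5\right)^{2} + 16}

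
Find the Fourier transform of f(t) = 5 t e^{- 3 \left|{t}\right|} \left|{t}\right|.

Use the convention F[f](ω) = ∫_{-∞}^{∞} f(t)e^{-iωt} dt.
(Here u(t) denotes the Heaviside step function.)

F(ω) = \frac{20 i \omega \left(\omega^{2} - 27\right)}{\left(\omega^{2} + 9\right)^{3}}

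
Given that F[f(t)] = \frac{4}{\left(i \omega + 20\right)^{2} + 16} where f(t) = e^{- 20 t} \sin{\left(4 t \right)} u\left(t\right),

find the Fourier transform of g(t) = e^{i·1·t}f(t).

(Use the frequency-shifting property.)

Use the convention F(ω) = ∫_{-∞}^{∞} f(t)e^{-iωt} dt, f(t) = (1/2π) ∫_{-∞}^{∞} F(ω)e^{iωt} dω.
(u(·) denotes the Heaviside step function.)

F[g](ω) = \frac{4}{\left(i \left(\omega - 1\right) + 20\right)^{2} + 16}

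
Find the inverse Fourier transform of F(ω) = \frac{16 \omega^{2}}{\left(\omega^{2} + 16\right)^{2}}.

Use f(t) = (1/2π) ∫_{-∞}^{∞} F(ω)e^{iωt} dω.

f(t) = \left(1 - 4 \left|{t}\right|\right) e^{- 4 \left|{t}\right|}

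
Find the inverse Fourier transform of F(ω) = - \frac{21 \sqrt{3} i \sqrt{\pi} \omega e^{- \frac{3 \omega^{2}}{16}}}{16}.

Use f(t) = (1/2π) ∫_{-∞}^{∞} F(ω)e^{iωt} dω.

f(t) = 7 t e^{- \frac{4 t^{2}}{3}}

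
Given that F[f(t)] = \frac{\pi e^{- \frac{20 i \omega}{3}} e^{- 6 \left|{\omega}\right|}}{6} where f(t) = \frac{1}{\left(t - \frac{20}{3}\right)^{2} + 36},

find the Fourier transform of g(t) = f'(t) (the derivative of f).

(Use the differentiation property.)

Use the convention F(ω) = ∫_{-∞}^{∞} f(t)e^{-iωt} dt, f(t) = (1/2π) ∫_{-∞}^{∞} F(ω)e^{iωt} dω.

F[g](ω) = \frac{i \pi \omega e^{- \frac{20 i \omega}{3} - 6 \left|{\omega}\right|}}{6}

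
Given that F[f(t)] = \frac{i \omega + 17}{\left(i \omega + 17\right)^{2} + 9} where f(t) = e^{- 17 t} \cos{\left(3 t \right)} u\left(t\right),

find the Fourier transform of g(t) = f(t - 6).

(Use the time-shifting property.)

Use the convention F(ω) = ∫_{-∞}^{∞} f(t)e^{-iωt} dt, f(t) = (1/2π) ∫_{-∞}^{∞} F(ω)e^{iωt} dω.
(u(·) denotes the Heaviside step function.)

F[g](ω) = \frac{\left(i \omega + 17\right) e^{- 6 i \omega}}{\left(i \omega + 17\right)^{2} + 9}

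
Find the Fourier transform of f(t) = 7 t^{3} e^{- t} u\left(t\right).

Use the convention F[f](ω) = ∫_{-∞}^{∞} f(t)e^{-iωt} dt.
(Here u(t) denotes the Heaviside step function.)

F(ω) = \frac{42}{\left(i \omega + 1\right)^{4}}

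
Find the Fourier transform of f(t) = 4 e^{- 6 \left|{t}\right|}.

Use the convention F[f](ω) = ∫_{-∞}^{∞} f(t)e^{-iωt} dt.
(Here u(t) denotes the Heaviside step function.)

F(ω) = \frac{48}{\omega^{2} + 36}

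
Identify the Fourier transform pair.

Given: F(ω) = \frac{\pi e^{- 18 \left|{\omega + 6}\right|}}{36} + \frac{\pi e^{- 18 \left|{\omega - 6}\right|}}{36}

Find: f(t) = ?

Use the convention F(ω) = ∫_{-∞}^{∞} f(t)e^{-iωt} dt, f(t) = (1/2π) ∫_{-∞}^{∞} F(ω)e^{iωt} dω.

f(t) = \frac{\cos{\left(6 t \right)}}{t^{2} + 324}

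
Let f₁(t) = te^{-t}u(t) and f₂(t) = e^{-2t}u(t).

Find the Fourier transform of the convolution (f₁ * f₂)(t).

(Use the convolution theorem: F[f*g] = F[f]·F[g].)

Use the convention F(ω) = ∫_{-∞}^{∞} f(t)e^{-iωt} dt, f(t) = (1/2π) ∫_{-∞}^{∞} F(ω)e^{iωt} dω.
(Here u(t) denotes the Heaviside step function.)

F[f₁*f₂](ω) = \frac{1}{\left(i \omega + 1\right)^{2} \left(i \omega + 2\right)}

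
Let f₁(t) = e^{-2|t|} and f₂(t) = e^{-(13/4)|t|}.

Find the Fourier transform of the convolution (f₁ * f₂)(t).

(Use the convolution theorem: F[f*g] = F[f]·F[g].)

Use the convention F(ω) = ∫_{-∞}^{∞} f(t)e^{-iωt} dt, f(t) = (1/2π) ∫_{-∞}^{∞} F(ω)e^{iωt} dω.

F[f₁*f₂](ω) = \frac{416}{\left(\omega^{2} + 4\right) \left(16 \omega^{2} + 169\right)}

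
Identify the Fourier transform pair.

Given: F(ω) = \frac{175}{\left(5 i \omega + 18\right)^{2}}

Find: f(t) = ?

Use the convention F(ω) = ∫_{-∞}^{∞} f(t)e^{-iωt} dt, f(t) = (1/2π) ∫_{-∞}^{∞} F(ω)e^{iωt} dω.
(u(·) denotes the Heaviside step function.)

f(t) = 7 t e^{- \frac{18 t}{5}} u\left(t\right)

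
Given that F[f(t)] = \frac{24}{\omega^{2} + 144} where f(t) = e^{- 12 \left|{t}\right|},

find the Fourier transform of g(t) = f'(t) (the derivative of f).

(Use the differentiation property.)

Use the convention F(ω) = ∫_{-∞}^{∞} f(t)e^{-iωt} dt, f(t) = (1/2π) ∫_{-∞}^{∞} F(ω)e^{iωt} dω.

F[g](ω) = \frac{24 i \omega}{\omega^{2} + 144}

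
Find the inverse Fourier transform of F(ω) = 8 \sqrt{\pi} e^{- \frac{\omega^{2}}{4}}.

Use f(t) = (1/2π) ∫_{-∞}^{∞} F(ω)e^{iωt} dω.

f(t) = 8 e^{- t^{2}}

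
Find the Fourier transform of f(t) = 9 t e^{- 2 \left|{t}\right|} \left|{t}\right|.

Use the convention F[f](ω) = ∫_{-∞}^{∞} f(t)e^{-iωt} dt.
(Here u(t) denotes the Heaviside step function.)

F(ω) = \frac{36 i \omega \left(\omega^{2} - 12\right)}{\left(\omega^{2} + 4\right)^{3}}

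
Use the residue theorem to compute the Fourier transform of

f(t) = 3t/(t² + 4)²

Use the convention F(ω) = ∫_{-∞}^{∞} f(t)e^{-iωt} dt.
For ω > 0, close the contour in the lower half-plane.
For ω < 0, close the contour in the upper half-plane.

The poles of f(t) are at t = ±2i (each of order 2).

Let g(z) = f(z)e^{-iωz}; for large |z| the factor e^{-iωz} decays in the lower half-plane when ω > 0 and in the upper half-plane when ω < 0.

Case ω > 0 (lower half-plane, clockwise contour ⇒ F(ω) = -2πi·ΣRes):
  Res_{z = - 2 i} g(z) = \frac{3 \omega e^{- 2 \omega}}{8} (pole of order 2)
  F(ω) = -2πi·ΣRes = - \frac{3 i \pi \omega e^{- 2 \omega}}{4}

Case ω < 0 (upper half-plane, counterclockwise contour ⇒ F(ω) = +2πi·ΣRes):
  Res_{z = 2 i} g(z) = - \frac{3 \omega e^{2 \omega}}{8} (pole of order 2)
  F(ω) = 2πi·ΣRes = - \frac{3 i \pi \omega e^{2 \omega}}{4}

Both cases combine into a single formula in |ω|:

F(ω) = - \frac{3 i \pi \omega e^{- 2 \left|{\omega}\right|}}{4}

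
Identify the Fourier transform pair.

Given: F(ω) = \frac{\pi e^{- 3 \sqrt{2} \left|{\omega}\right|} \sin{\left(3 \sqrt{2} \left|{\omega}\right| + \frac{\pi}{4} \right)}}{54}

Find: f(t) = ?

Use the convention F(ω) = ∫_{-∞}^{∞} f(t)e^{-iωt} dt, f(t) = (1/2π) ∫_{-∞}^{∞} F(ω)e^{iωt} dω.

f(t) = \frac{4}{t^{4} + 1296}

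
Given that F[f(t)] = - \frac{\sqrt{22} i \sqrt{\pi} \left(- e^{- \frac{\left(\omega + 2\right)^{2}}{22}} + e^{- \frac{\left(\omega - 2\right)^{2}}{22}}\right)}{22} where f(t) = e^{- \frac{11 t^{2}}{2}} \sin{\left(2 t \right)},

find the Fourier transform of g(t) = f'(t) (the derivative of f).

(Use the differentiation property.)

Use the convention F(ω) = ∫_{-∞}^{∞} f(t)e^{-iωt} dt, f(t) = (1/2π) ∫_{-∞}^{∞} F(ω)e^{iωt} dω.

F[g](ω) = \frac{\sqrt{22} \sqrt{\pi} \omega \left(e^{\frac{4 \omega}{11}} - 1\right) e^{- \frac{\omega^{2}}{22} - \frac{2 \omega}{11} - \frac{2}{11}}}{22}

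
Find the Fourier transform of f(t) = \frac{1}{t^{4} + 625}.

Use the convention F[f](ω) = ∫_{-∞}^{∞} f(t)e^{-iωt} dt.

F(ω) = \frac{\pi e^{- \frac{5 \sqrt{2} \left|{\omega}\right|}{2}} \sin{\left(\frac{5 \sqrt{2} \left|{\omega}\right|}{2} + \frac{\pi}{4} \right)}}{125}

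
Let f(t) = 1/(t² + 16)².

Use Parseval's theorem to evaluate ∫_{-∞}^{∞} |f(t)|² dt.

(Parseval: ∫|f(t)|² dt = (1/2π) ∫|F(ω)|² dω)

∫|f(t)|² dt = \frac{5 \pi}{262144}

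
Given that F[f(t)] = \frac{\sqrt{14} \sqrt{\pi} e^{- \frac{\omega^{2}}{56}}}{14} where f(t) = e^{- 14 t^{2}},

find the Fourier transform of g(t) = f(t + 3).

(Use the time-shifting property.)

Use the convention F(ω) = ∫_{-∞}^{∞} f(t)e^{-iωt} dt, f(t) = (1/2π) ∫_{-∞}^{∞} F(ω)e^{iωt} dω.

F[g](ω) = \frac{\sqrt{14} \sqrt{\pi} e^{\frac{\omega \left(- \omega + 168 i\right)}{56}}}{14}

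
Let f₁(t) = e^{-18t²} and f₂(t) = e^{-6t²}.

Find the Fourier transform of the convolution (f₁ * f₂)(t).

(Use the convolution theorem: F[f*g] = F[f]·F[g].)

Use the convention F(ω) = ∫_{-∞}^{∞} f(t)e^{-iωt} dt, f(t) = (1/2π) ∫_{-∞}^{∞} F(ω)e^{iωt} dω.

F[f₁*f₂](ω) = \frac{\sqrt{3} \pi e^{- \frac{\omega^{2}}{18}}}{18}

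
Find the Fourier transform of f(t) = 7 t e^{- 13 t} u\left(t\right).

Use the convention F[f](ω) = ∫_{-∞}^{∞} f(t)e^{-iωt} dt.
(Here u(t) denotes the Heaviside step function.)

F(ω) = \frac{7}{\left(i \omega + 13\right)^{2}}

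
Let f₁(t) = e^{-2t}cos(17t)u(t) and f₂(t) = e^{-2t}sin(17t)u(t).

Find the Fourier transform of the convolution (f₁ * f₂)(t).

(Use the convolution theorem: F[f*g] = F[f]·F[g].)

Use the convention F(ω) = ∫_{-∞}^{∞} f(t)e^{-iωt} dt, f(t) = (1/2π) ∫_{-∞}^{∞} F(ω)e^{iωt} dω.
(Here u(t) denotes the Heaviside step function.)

F[f₁*f₂](ω) = \frac{17 \left(i \omega + 2\right)}{\left(\left(i \omega + 2\right)^{2} + 289\right)^{2}}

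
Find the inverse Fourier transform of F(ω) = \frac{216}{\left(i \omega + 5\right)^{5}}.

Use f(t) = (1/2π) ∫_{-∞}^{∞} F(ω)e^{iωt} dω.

f(t) = 9 t^{4} e^{- 5 t} u\left(t\right)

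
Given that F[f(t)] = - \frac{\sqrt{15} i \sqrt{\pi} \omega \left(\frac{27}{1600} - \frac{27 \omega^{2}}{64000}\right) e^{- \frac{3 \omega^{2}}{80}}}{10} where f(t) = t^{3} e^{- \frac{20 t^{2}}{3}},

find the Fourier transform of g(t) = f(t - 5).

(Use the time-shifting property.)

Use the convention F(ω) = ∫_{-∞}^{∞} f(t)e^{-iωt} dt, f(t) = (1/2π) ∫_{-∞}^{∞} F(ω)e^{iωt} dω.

F[g](ω) = \frac{27 \sqrt{15} i \sqrt{\pi} \omega \left(\omega^{2} - 40\right) e^{- \frac{\omega \left(3 \omega + 400 i\right)}{80}}}{640000}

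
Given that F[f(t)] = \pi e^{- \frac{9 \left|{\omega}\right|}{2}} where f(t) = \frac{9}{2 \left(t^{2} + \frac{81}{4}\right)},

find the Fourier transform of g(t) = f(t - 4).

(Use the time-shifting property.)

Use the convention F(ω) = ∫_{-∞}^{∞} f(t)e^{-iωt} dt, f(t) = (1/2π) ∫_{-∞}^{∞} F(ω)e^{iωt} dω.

F[g](ω) = \pi e^{- 4 i \omega - \frac{9 \left|{\omega}\right|}{2}}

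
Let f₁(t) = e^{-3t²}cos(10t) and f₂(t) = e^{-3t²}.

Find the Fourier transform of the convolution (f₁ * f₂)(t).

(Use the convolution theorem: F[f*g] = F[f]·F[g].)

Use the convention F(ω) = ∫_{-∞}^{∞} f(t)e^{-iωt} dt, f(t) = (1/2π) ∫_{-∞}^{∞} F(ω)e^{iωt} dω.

F[f₁*f₂](ω) = \frac{\pi \left(e^{\frac{10 \omega}{3}} + 1\right) e^{- \frac{\omega^{2}}{6} - \frac{5 \omega}{3} - \frac{25}{3}}}{6}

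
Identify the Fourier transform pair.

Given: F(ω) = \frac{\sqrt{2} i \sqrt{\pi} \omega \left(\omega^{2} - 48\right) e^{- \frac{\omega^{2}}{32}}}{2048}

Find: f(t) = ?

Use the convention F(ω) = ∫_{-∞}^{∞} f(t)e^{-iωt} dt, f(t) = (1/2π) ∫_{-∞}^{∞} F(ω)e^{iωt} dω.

f(t) = 8 t^{3} e^{- 8 t^{2}}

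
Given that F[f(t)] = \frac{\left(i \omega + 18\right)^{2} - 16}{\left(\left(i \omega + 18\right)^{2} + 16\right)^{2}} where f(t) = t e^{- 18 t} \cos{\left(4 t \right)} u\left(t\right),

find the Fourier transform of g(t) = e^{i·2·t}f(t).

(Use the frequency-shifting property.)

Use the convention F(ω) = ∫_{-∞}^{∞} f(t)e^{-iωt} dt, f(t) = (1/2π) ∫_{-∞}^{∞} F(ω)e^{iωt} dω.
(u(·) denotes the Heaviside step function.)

F[g](ω) = \frac{\left(i \left(\omega - 2\right) + 18\right)^{2} - 16}{\left(\left(i \left(\omega - 2\right) + 18\right)^{2} + 16\right)^{2}}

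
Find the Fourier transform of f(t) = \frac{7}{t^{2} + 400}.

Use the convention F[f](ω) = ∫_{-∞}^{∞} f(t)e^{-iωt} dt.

F(ω) = \frac{7 \pi e^{- 20 \left|{\omega}\right|}}{20}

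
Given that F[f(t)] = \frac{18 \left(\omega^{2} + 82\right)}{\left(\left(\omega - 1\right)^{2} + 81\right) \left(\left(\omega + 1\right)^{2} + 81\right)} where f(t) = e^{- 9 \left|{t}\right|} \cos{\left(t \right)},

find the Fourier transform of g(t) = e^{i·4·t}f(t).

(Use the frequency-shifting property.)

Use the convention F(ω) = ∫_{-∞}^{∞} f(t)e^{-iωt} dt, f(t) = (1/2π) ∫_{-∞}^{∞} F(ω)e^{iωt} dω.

F[g](ω) = \frac{18 \left(\left(\omega - 4\right)^{2} + 82\right)}{\left(\left(\omega - 5\right)^{2} + 81\right) \left(\left(\omega - 3\right)^{2} + 81\right)}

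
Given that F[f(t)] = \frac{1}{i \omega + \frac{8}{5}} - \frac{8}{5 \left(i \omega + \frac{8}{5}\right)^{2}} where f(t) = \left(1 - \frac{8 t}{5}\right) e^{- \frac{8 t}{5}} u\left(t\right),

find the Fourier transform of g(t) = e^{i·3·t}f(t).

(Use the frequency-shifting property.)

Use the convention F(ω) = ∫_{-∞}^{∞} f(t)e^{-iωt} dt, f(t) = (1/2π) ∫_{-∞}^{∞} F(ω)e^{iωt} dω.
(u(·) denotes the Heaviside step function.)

F[g](ω) = \frac{25 i \left(3 - \omega\right)}{25 \omega^{2} - 10 \omega \left(15 + 8 i\right) + 161 + 240 i}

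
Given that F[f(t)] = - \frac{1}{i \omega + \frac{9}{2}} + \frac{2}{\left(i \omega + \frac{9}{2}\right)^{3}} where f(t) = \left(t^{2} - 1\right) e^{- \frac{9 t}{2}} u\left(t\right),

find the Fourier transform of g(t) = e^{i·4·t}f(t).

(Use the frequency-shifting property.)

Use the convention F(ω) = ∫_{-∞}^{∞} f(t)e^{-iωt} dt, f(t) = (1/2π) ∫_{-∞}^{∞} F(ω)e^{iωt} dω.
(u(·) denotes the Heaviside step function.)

F[g](ω) = \frac{2 \left(16 i \left(\omega - 4\right) - \left(2 i \left(\omega - 4\right) + 9\right)^{3} + 72\right)}{\left(2 i \left(\omega - 4\right) + 9\right)^{4}}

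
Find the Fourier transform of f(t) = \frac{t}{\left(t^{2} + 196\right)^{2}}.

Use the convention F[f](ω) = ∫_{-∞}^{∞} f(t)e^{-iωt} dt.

F(ω) = - \frac{i \pi \omega e^{- 14 \left|{\omega}\right|}}{28}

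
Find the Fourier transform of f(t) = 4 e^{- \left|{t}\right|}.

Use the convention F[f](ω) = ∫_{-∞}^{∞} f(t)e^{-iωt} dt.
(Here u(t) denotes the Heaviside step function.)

F(ω) = \frac{8}{\omega^{2} + 1}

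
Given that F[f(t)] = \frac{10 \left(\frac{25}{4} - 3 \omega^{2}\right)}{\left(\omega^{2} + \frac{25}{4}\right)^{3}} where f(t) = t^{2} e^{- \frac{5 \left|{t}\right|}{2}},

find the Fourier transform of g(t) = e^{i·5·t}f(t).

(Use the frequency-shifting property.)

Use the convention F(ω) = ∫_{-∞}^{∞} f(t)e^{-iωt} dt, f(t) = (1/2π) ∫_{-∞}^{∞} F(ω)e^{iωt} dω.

F[g](ω) = \frac{160 \left(25 - 12 \left(\omega - 5\right)^{2}\right)}{\left(4 \left(\omega - 5\right)^{2} + 25\right)^{3}}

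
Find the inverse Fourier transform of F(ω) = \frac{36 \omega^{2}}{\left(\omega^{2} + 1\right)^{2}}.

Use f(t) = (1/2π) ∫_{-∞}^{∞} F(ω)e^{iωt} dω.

f(t) = 9 \left(1 - \left|{t}\right|\right) e^{- \left|{t}\right|}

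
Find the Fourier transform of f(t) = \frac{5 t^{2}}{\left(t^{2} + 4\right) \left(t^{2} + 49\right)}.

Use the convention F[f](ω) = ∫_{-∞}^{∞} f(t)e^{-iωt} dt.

F(ω) = \frac{\pi \left(7 - 2 e^{5 \left|{\omega}\right|}\right) e^{- 7 \left|{\omega}\right|}}{9}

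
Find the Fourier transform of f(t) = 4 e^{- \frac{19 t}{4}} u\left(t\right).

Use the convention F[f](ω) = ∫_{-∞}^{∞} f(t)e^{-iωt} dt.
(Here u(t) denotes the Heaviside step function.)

F(ω) = \frac{16}{4 i \omega + 19}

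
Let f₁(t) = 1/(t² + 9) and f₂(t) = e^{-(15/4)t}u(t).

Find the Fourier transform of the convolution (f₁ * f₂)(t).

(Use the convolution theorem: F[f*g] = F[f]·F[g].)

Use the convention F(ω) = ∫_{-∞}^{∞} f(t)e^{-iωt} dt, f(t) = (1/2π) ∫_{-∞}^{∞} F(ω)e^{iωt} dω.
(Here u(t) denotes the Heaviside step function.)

F[f₁*f₂](ω) = \frac{4 \pi e^{- 3 \left|{\omega}\right|}}{3 \left(4 i \omega + 15\right)}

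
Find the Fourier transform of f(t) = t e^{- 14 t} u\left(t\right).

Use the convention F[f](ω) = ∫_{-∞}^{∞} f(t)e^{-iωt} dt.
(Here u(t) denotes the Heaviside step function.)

F(ω) = \frac{1}{\left(i \omega + 14\right)^{2}}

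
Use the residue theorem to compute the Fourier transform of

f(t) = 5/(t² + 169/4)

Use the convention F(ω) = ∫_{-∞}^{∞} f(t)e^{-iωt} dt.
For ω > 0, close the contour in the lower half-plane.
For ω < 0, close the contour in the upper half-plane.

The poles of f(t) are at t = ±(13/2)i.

Let g(z) = f(z)e^{-iωz}; for large |z| the factor e^{-iωz} decays in the lower half-plane when ω > 0 and in the upper half-plane when ω < 0.

Case ω > 0 (lower half-plane, clockwise contour ⇒ F(ω) = -2πi·ΣRes):
  Res_{z = - \frac{13 i}{2}} g(z) = \frac{5 i e^{- \frac{13 \omega}{2}}}{13}
  F(ω) = -2πi·ΣRes = \frac{10 \pi e^{- \frac{13 \omega}{2}}}{13}

Case ω < 0 (upper half-plane, counterclockwise contour ⇒ F(ω) = +2πi·ΣRes):
  Res_{z = \frac{13 i}{2}} g(z) = - \frac{5 i e^{\frac{13 \omega}{2}}}{13}
  F(ω) = 2πi·ΣRes = \frac{10 \pi e^{\frac{13 \omega}{2}}}{13}

Both cases combine into a single formula in |ω|:

F(ω) = \frac{10 \pi e^{- \frac{13 \left|{\omega}\right|}{2}}}{13}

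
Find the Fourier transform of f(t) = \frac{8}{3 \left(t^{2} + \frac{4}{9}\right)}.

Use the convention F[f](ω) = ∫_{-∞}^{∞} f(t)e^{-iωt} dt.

F(ω) = 4 \pi e^{- \frac{2 \left|{\omega}\right|}{3}}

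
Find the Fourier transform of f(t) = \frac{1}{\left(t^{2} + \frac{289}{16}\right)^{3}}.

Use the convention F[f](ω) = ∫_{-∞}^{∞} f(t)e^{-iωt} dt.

F(ω) = \frac{8 \pi \left(289 \omega^{2} + 204 \left|{\omega}\right| + 48\right) e^{- \frac{17 \left|{\omega}\right|}{4}}}{1419857}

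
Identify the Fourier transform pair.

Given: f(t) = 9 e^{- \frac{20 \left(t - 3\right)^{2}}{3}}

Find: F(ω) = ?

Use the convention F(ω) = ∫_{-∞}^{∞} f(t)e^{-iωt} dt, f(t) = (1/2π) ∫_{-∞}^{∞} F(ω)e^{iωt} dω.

F(ω) = \frac{9 \sqrt{15} \sqrt{\pi} e^{- 3 \omega \left(\frac{\omega}{80} + i\right)}}{10}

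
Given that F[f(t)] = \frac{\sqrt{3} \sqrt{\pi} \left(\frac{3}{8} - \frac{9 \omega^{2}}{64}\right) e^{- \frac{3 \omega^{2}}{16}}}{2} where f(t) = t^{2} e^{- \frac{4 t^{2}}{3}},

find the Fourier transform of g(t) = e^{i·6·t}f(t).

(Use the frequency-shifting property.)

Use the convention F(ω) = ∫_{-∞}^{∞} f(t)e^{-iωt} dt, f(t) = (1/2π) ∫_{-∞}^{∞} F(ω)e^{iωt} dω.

F[g](ω) = \frac{3 \sqrt{3} \sqrt{\pi} \left(8 - 3 \left(\omega - 6\right)^{2}\right) e^{- \frac{3 \left(\omega - 6\right)^{2}}{16}}}{128}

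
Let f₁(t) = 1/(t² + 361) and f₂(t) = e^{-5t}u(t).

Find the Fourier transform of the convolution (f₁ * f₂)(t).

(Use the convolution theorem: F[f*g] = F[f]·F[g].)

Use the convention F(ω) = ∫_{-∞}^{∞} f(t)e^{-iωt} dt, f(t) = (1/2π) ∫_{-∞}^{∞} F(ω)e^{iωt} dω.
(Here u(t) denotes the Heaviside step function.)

F[f₁*f₂](ω) = \frac{\pi e^{- 19 \left|{\omega}\right|}}{19 \left(i \omega + 5\right)}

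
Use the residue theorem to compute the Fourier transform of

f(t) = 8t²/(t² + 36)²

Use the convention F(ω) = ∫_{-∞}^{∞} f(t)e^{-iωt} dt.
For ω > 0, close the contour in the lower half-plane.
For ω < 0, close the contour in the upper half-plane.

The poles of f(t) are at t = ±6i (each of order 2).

Let g(z) = f(z)e^{-iωz}; for large |z| the factor e^{-iωz} decays in the lower half-plane when ω > 0 and in the upper half-plane when ω < 0.

Case ω > 0 (lower half-plane, clockwise contour ⇒ F(ω) = -2πi·ΣRes):
  Res_{z = - 6 i} g(z) = \frac{i \left(1 - 6 \omega\right) e^{- 6 \omega}}{3} (pole of order 2)
  F(ω) = -2πi·ΣRes = \frac{2 \pi \left(1 - 6 \omega\right) e^{- 6 \omega}}{3}

Case ω < 0 (upper half-plane, counterclockwise contour ⇒ F(ω) = +2πi·ΣRes):
  Res_{z = 6 i} g(z) = \frac{i \left(- 6 \omega - 1\right) e^{6 \omega}}{3} (pole of order 2)
  F(ω) = 2πi·ΣRes = \frac{2 \pi \left(6 \omega + 1\right) e^{6 \omega}}{3}

Both cases combine into a single formula in |ω|:

F(ω) = \frac{2 \pi \left(1 - 6 \left|{\omega}\right|\right) e^{- 6 \left|{\omega}\right|}}{3}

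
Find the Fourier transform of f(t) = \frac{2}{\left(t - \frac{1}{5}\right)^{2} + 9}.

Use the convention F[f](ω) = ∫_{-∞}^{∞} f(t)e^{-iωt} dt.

F(ω) = \frac{2 \pi e^{- \frac{i \omega}{5} - 3 \left|{\omega}\right|}}{3}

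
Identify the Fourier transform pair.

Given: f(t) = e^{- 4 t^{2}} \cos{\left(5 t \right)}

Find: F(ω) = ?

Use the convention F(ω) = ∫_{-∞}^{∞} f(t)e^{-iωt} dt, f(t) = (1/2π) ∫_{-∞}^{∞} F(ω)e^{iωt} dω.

F(ω) = \frac{\sqrt{\pi} \left(e^{\frac{5 \omega}{4}} + 1\right) e^{- \frac{\omega^{2}}{16} - \frac{5 \omega}{8} - \frac{25}{16}}}{4}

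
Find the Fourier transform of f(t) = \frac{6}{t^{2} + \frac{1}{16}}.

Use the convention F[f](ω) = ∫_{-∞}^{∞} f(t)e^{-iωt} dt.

F(ω) = 24 \pi e^{- \frac{\left|{\omega}\right|}{4}}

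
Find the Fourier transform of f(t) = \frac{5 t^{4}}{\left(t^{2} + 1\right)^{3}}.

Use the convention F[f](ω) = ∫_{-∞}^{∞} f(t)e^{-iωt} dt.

F(ω) = \frac{5 \pi \left(\omega^{2} - 5 \left|{\omega}\right| + 3\right) e^{- \left|{\omega}\right|}}{8}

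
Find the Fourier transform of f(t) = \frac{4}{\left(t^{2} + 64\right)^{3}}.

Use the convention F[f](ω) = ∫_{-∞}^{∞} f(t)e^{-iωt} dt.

F(ω) = \frac{\pi \left(64 \omega^{2} + 24 \left|{\omega}\right| + 3\right) e^{- 8 \left|{\omega}\right|}}{65536}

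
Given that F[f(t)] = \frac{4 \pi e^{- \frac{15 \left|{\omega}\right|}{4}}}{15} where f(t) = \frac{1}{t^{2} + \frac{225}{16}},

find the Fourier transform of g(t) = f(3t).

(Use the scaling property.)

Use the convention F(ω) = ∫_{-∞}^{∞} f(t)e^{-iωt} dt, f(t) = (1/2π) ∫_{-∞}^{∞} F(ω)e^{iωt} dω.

F[g](ω) = \frac{4 \pi e^{- \frac{5 \left|{\omega}\right|}{4}}}{45}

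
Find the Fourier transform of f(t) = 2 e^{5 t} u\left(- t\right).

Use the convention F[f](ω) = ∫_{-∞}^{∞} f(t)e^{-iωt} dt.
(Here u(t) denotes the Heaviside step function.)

F(ω) = - \frac{2}{i \omega - 5}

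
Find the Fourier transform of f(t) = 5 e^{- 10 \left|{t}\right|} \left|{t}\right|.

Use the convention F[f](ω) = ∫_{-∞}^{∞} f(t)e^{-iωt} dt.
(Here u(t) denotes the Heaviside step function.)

F(ω) = \frac{10 \left(100 - \omega^{2}\right)}{\left(\omega^{2} + 100\right)^{2}}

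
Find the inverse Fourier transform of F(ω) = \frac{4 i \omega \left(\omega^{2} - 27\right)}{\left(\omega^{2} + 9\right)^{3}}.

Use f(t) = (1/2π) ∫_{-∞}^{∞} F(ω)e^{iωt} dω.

f(t) = t e^{- 3 \left|{t}\right|} \left|{t}\right|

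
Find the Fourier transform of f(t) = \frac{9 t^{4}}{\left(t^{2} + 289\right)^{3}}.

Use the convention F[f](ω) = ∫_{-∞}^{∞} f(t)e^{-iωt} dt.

F(ω) = \frac{9 \pi \left(289 \omega^{2} - 85 \left|{\omega}\right| + 3\right) e^{- 17 \left|{\omega}\right|}}{136}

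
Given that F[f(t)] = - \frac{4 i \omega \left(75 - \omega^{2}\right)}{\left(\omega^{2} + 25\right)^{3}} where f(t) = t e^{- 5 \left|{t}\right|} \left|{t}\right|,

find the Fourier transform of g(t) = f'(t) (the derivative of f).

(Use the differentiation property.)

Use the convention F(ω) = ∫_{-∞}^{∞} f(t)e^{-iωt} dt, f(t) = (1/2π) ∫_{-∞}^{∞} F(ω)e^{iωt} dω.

F[g](ω) = \frac{4 \omega^{2} \left(75 - \omega^{2}\right)}{\left(\omega^{2} + 25\right)^{3}}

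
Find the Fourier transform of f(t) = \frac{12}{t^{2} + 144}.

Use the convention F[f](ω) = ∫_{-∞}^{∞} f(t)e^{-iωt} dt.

F(ω) = \pi e^{- 12 \left|{\omega}\right|}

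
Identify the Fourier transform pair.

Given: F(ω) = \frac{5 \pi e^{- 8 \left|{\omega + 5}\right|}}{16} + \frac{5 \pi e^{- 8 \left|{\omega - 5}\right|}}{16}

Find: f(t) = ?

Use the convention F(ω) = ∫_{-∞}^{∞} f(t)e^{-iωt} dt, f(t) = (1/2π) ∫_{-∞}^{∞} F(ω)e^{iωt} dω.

f(t) = \frac{5 \cos{\left(5 t \right)}}{t^{2} + 64}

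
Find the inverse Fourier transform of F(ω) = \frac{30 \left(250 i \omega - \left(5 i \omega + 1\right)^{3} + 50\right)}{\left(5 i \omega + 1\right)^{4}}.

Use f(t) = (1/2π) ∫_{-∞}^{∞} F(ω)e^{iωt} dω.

f(t) = 6 \left(t^{2} - 1\right) e^{- \frac{t}{5}} u\left(t\right)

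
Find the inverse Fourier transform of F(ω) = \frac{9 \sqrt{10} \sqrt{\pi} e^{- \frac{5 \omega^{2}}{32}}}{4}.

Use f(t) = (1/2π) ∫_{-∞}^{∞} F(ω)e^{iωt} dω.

f(t) = 9 e^{- \frac{8 t^{2}}{5}}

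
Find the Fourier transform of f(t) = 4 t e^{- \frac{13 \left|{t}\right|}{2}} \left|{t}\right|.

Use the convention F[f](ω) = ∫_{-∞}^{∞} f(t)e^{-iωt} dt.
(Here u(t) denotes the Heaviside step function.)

F(ω) = \frac{256 i \omega \left(4 \omega^{2} - 507\right)}{\left(4 \omega^{2} + 169\right)^{3}}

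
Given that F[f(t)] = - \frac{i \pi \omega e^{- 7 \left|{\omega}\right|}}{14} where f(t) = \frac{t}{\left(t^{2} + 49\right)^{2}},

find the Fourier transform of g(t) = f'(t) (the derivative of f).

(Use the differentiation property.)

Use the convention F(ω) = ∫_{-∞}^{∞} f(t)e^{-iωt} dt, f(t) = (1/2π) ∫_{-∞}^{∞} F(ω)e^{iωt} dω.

F[g](ω) = \frac{\pi \omega^{2} e^{- 7 \left|{\omega}\right|}}{14}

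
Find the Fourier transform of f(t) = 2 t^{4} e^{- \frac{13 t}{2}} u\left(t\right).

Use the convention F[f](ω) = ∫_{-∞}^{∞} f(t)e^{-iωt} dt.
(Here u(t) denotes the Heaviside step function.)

F(ω) = \frac{1536}{\left(2 i \omega + 13\right)^{5}}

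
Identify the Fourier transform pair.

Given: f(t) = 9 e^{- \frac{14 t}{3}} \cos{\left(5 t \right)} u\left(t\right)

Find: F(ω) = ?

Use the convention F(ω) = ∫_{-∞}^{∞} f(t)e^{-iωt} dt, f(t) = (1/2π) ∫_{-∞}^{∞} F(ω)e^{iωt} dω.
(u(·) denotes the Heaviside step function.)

F(ω) = \frac{27 \left(3 i \omega + 14\right)}{\left(3 i \omega + 14\right)^{2} + 225}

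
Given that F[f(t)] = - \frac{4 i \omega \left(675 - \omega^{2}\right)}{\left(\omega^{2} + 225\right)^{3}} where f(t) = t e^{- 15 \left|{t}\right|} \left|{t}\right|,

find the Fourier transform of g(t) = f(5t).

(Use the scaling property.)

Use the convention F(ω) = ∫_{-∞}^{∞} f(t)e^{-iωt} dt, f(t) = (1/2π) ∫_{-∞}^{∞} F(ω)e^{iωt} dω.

F[g](ω) = \frac{100 i \omega \left(\omega^{2} - 16875\right)}{\left(\omega^{2} + 5625\right)^{3}}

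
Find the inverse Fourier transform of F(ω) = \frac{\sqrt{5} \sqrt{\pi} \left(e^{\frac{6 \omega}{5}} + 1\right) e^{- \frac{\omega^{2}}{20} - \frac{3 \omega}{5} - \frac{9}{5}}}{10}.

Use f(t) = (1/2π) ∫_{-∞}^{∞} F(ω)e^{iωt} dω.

f(t) = e^{- 5 t^{2}} \cos{\left(6 t \right)}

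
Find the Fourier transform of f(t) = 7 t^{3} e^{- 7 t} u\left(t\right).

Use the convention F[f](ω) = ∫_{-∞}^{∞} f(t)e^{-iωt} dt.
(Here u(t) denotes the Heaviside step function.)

F(ω) = \frac{42}{\left(i \omega + 7\right)^{4}}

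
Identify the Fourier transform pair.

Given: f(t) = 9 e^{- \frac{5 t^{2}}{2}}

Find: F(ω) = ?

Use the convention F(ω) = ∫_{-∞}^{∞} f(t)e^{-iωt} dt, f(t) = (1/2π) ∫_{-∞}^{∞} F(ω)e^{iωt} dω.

F(ω) = \frac{9 \sqrt{10} \sqrt{\pi} e^{- \frac{\omega^{2}}{10}}}{5}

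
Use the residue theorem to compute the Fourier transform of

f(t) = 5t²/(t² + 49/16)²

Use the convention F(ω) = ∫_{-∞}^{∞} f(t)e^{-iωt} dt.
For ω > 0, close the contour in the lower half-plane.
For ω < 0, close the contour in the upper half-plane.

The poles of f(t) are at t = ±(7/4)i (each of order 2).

Let g(z) = f(z)e^{-iωz}; for large |z| the factor e^{-iωz} decays in the lower half-plane when ω > 0 and in the upper half-plane when ω < 0.

Case ω > 0 (lower half-plane, clockwise contour ⇒ F(ω) = -2πi·ΣRes):
  Res_{z = - \frac{7 i}{4}} g(z) = \frac{5 i \left(4 - 7 \omega\right) e^{- \frac{7 \omega}{4}}}{28} (pole of order 2)
  F(ω) = -2πi·ΣRes = \frac{5 \pi \left(4 - 7 \omega\right) e^{- \frac{7 \omega}{4}}}{14}

Case ω < 0 (upper half-plane, counterclockwise contour ⇒ F(ω) = +2πi·ΣRes):
  Res_{z = \frac{7 i}{4}} g(z) = \frac{5 i \left(- 7 \omega - 4\right) e^{\frac{7 \omega}{4}}}{28} (pole of order 2)
  F(ω) = 2πi·ΣRes = \frac{5 \pi \left(7 \omega + 4\right) e^{\frac{7 \omega}{4}}}{14}

Both cases combine into a single formula in |ω|:

F(ω) = \frac{5 \pi \left(4 - 7 \left|{\omega}\right|\right) e^{- \frac{7 \left|{\omega}\right|}{4}}}{14}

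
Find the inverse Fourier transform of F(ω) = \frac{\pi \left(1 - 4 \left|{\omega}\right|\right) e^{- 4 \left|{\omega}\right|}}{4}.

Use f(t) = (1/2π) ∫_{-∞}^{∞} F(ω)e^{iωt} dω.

f(t) = \frac{2 t^{2}}{\left(t^{2} + 16\right)^{2}}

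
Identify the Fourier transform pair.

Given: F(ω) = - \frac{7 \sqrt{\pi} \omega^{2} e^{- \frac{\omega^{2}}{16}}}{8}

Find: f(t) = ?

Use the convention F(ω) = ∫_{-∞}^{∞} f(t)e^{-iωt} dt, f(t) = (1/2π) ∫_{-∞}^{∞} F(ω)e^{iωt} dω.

f(t) = 7 \left(16 t^{2} - 2\right) e^{- 4 t^{2}}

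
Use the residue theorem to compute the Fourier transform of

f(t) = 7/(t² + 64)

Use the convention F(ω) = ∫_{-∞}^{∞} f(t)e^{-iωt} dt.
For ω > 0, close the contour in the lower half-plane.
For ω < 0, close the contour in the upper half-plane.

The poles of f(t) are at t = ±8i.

Let g(z) = f(z)e^{-iωz}; for large |z| the factor e^{-iωz} decays in the lower half-plane when ω > 0 and in the upper half-plane when ω < 0.

Case ω > 0 (lower half-plane, clockwise contour ⇒ F(ω) = -2πi·ΣRes):
  Res_{z = - 8 i} g(z) = \frac{7 i e^{- 8 \omega}}{16}
  F(ω) = -2πi·ΣRes = \frac{7 \pi e^{- 8 \omega}}{8}

Case ω < 0 (upper half-plane, counterclockwise contour ⇒ F(ω) = +2πi·ΣRes):
  Res_{z = 8 i} g(z) = - \frac{7 i e^{8 \omega}}{16}
  F(ω) = 2πi·ΣRes = \frac{7 \pi e^{8 \omega}}{8}

Both cases combine into a single formula in |ω|:

F(ω) = \frac{7 \pi e^{- 8 \left|{\omega}\right|}}{8}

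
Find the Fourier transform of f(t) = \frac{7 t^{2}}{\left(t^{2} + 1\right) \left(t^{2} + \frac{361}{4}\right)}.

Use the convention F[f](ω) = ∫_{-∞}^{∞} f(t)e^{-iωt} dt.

F(ω) = - \frac{4 \pi e^{- \left|{\omega}\right|}}{51} + \frac{38 \pi e^{- \frac{19 \left|{\omega}\right|}{2}}}{51}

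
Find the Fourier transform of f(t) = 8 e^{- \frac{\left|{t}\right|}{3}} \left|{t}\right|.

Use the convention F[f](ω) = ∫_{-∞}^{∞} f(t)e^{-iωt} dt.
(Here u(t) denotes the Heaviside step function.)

F(ω) = \frac{144 \left(1 - 9 \omega^{2}\right)}{\left(9 \omega^{2} + 1\right)^{2}}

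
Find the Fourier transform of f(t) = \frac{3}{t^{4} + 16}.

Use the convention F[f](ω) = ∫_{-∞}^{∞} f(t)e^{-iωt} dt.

F(ω) = \frac{3 \pi e^{- \sqrt{2} \left|{\omega}\right|} \sin{\left(\sqrt{2} \left|{\omega}\right| + \frac{\pi}{4} \right)}}{8}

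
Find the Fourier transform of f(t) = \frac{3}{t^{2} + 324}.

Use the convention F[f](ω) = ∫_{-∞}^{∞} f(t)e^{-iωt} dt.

F(ω) = \frac{\pi e^{- 18 \left|{\omega}\right|}}{6}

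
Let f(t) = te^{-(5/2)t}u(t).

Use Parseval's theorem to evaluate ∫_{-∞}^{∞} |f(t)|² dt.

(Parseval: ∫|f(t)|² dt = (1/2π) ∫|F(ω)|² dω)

∫|f(t)|² dt = \frac{2}{125}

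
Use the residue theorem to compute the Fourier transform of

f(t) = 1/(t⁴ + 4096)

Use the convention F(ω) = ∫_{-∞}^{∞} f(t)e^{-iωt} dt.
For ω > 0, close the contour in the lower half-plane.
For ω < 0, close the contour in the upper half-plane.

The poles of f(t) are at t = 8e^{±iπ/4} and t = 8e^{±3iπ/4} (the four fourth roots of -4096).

Let g(z) = f(z)e^{-iωz}; for large |z| the factor e^{-iωz} decays in the lower half-plane when ω > 0 and in the upper half-plane when ω < 0.

Case ω > 0 (lower half-plane, clockwise contour ⇒ F(ω) = -2πi·ΣRes):
  Res_{z = - 4 \sqrt{2} - 4 \sqrt{2} i} g(z) = \frac{\sqrt{2} i \left(1 - i\right) e^{4 \sqrt{2} \omega \left(-1 + i\right)}}{4096}
  Res_{z = 4 \sqrt{2} - 4 \sqrt{2} i} g(z) = \frac{\sqrt{2} i \left(1 + i\right) e^{- 4 \sqrt{2} \omega \left(1 + i\right)}}{4096}
  F(ω) = -2πi·ΣRes = \frac{\sqrt{2} \pi \left(1 - i\right) \left(e^{8 \sqrt{2} i \omega} + i\right) e^{- 4 \sqrt{2} \omega \left(1 + i\right)}}{2048} = \frac{\sqrt{2} \pi \left(\sin{\left(4 \sqrt{2} \omega \right)} + \cos{\left(4 \sqrt{2} \omega \right)}\right) e^{- 4 \sqrt{2} \omega}}{1024}

Case ω < 0 (upper half-plane, counterclockwise contour ⇒ F(ω) = +2πi·ΣRes):
  Res_{z = 4 \sqrt{2} + 4 \sqrt{2} i} g(z) = \frac{\sqrt{2} i \left(-1 + i\right) e^{4 \sqrt{2} \omega \left(1 - i\right)}}{4096}
  Res_{z = - 4 \sqrt{2} + 4 \sqrt{2} i} g(z) = \frac{\sqrt{2} \left(1 - i\right) e^{4 \sqrt{2} \omega \left(1 + i\right)}}{4096}
  F(ω) = 2πi·ΣRes = - \frac{\sqrt{2} i \pi \left(i \left(1 - i\right) e^{4 \sqrt{2} \omega \left(1 - i\right)} - \left(1 - i\right) e^{4 \sqrt{2} \omega \left(1 + i\right)}\right)}{2048} = \frac{\sqrt{2} \pi \left(- \sin{\left(4 \sqrt{2} \omega \right)} + \cos{\left(4 \sqrt{2} \omega \right)}\right) e^{4 \sqrt{2} \omega}}{1024}

Both cases combine into a single formula in |ω|:

F(ω) = \frac{\sqrt{2} \pi \left(\sin{\left(4 \sqrt{2} \left|{\omega}\right| \right)} + \cos{\left(4 \sqrt{2} \left|{\omega}\right| \right)}\right) e^{- 4 \sqrt{2} \left|{\omega}\right|}}{1024}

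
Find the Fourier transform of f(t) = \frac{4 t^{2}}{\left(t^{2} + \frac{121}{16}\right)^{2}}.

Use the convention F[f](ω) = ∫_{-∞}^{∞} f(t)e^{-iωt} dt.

F(ω) = \frac{2 \pi \left(4 - 11 \left|{\omega}\right|\right) e^{- \frac{11 \left|{\omega}\right|}{4}}}{11}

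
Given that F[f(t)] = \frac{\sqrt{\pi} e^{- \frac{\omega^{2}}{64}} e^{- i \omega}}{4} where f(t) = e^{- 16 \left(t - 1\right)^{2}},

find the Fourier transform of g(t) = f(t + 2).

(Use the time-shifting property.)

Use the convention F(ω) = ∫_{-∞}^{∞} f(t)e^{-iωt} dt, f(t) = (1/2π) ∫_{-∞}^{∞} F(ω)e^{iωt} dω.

F[g](ω) = \frac{\sqrt{\pi} e^{\omega \left(- \frac{\omega}{64} + i\right)}}{4}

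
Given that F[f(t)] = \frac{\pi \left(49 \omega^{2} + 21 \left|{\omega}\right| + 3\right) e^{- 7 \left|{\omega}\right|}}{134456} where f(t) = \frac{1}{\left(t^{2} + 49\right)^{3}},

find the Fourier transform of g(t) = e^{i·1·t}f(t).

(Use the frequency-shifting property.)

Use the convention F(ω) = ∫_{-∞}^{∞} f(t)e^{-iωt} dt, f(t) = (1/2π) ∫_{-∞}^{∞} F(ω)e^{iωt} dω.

F[g](ω) = \frac{\pi \left(49 \left(\omega - 1\right)^{2} + 21 \left|{\omega - 1}\right| + 3\right) e^{- 7 \left|{\omega - 1}\right|}}{134456}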